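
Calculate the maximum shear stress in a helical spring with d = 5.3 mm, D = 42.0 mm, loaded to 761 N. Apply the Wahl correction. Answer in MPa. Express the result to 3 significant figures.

Spring index C = D/d = 42.0/5.3 = 7.9245
K_W = (4C−1)/(4C−4) + 0.615/C = 30.698/27.698 + 0.0776 = 1.1859
τ₀ = 8FD/(πd³) = 8·761·42.0/(π·5.3³) = 255696/467.71 = 546.7 MPa
τ_max = K·τ₀ = 1.1859 × 546.7 = 648.34 MPa

648 MPa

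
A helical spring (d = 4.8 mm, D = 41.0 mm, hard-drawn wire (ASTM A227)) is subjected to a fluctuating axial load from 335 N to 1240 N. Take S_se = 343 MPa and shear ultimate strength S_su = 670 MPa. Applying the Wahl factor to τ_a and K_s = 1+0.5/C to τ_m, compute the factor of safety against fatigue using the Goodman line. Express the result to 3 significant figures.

0.380

C = D/d = 41.0/4.8 = 8.5417; K_W = (4C−1)/(4C−4)+0.615/C = 1.1714; K_s = 1+0.5/C = 1.0585
F_a = (F_max−F_min)/2 = 452.5 N; F_m = (F_max+F_min)/2 = 787.5 N
τ_a = K_W·8F_aD/(πd³) = 1.1714 × 427.19 = 500.43 MPa
τ_m = K_s·8F_mD/(πd³) = 1.0585 × 743.45 = 786.97 MPa
Goodman: 1/n_f = τ_a/S_se + τ_m/S_su = 500.43/343 + 786.97/670 = 1.45897 + 1.17458 = 2.6336
n_f = 1/2.6336 = 0.3797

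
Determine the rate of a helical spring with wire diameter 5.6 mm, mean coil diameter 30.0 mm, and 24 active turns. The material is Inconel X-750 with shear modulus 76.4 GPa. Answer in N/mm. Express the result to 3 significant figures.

k = Gd⁴/(8D³N_a) = (76.4×10³ × 5.6⁴) / (8 × 30.0³ × 24)
  = 7.51355e+07 / 5.184e+06 = 14.494 N/mm

14.5 N/mm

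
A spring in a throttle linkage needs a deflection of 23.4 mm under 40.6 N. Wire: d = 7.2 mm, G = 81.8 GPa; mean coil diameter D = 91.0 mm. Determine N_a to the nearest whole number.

Required rate k = F/δ = 40.6/23.4 = 1.735 N/mm
N_a = Gd⁴/(8D³k) = (81.8×10³ × 7.2⁴)/(8 × 91.0³ × 1.735)
    = 2.19828e+08 / 1.04598e+07 = 21.02 → 21 coils

21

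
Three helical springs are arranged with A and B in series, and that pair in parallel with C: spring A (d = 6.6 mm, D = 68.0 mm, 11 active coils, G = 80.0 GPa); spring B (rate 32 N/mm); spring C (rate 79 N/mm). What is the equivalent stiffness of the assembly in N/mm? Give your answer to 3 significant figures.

k_A = Gd⁴/(8D³N_a) = (80.0×10³)(6.6⁴)/(8·68.0³·11) = 5.486 N/mm
Springs A,B series: k_AB = 1/(1/5.486+1/32) = 4.6831 N/mm; parallel with C: k_eq = 4.6831+79 = 83.683 N/mm

83.7 N/mm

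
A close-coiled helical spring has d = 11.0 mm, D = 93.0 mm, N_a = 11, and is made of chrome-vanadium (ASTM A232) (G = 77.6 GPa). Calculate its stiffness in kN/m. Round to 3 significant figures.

16.1 kN/m

k = Gd⁴/(8D³N_a) = (77.6×10³ × 11.0⁴) / (8 × 93.0³ × 11)
  = 1.13614e+09 / 7.07834e+07 = 16.051 N/mm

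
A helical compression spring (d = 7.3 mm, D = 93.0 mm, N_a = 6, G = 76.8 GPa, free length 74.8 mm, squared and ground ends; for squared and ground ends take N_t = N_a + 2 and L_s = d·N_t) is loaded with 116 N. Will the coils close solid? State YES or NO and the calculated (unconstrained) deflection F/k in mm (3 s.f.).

k = Gd⁴/(8D³N_a) = (76.8×10³)(7.3⁴)/(8·93.0³·6) = 5.6489 N/mm
N_t = 8; L_s = 7.3·8 = 58.4 mm; δ_solid = L₀ − L_s = 74.8 − 58.4 = 16.4 mm
δ = F/k = 116/5.6489 = 20.535 mm
δ ≥ δ_solid → spring goes solid

YES, δ = 20.5 mm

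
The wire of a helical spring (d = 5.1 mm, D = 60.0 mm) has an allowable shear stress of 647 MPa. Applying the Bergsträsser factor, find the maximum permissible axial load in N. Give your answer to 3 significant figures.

504 N

C = D/d = 60.0/5.1 = 11.7647
K_B = (4C+2)/(4C−3) = 49.059/44.059 = 1.1135
τ_max = K·8FD/(πd³) → F_max = τ_allow·πd³/(8DK)
F_max = 647·π·5.1³/(8·60.0·1.1135) = 2.6963e+05/534.47 = 504.47 N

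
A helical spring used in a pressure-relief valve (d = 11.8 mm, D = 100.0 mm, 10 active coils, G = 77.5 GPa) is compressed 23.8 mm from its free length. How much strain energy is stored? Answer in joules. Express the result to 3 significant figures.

k = Gd⁴/(8D³N_a) = (77.5×10³)(11.8⁴)/(8·100.0³·10) = 18.782 N/mm
U = ½kδ² = 0.5 × 18.782 × 23.8² = 5319.4 N·mm = 5.3194 J

5.32 J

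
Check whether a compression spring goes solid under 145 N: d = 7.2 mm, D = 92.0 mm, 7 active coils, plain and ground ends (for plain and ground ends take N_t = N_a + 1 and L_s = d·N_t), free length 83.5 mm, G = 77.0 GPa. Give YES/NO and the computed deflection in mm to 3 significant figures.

k = Gd⁴/(8D³N_a) = (77.0×10³)(7.2⁴)/(8·92.0³·7) = 4.7454 N/mm
N_t = 8; L_s = 7.2·8 = 57.6 mm; δ_solid = L₀ − L_s = 83.5 − 57.6 = 25.9 mm
δ = F/k = 145/4.7454 = 30.556 mm
δ ≥ δ_solid → spring goes solid

YES, δ = 30.6 mm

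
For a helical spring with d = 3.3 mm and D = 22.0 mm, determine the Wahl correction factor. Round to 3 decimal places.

C = D/d = 22.0/3.3 = 6.6667
K_W = (4C−1)/(4C−4) + 0.615/C = 25.667/22.667 + 0.0922 = 1.2246

1.225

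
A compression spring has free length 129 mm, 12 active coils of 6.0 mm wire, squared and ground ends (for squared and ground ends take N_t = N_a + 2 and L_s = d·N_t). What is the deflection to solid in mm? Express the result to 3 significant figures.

N_t = 14; L_s = 6.0·14 = 84 mm
δ_solid = L₀ − L_s = 129 − 84 = 45 mm

45.0 mm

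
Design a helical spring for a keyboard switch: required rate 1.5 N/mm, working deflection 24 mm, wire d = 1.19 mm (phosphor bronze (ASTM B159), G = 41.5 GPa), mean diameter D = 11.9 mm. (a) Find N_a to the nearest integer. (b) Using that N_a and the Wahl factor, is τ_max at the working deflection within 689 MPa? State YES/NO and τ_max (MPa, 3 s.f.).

(a) 4 coils; (b) NO, τ_max = 763 MPa

N_a = Gd⁴/(8D³k) = (41.5×10³)(1.19⁴)/(8·11.9³·1.5) = 4.115 → N_a = 4
Actual rate k = Gd⁴/(8D³·4) = 1.5433 N/mm
Working load F = kδ = 1.5433·24 = 37.039 N
C = 11.9/1.19 = 10.0000; K_W = (4C−1)/(4C−4)+0.615/C = 1.1448
τ_max = K_W·8FD/(πd³) = 1.1448·666.04 = 762.51 MPa
τ_max > 689 MPa → exceeds allowable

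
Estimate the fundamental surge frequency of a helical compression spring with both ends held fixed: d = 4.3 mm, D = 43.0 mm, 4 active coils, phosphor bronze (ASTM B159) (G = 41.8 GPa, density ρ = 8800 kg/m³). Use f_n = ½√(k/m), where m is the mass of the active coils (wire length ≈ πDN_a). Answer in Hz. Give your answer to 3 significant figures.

143 Hz

k = Gd⁴/(8D³N_a) = (41.8×10³)(4.3⁴)/(8·43.0³·4) = 5.6169 N/mm = 5616.9 N/m
Wire length L = πDN_a = π·43.0·4 = 540.35 mm
m = ρ·(πd²/4)·L = 8800 × 14.522×10⁻⁶ m² × 0.54035 m = 0.069054 kg
f_n = ½√(k/m) = 0.5·√(5616.9/0.069054) = 0.5·√(81341) = 142.6 Hz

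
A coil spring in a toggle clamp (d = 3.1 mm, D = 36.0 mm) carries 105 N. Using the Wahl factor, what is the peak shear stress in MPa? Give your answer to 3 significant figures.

Spring index C = D/d = 36.0/3.1 = 11.6129
K_W = (4C−1)/(4C−4) + 0.615/C = 45.452/42.452 + 0.0530 = 1.1236
τ₀ = 8FD/(πd³) = 8·105·36.0/(π·3.1³) = 30240/93.591 = 323.11 MPa
τ_max = K·τ₀ = 1.1236 × 323.11 = 363.05 MPa

363 MPa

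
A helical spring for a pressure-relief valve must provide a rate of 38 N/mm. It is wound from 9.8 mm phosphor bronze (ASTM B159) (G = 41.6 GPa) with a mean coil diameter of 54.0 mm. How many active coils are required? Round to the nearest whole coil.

N_a = Gd⁴/(8D³k) = (41.6×10³ × 9.8⁴)/(8 × 54.0³ × 38)
    = 3.83705e+08 / 4.78691e+07 = 8.016 → 8 coils

8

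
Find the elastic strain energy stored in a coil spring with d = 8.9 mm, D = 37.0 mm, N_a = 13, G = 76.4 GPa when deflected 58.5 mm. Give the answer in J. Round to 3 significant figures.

156 J

k = Gd⁴/(8D³N_a) = (76.4×10³)(8.9⁴)/(8·37.0³·13) = 90.994 N/mm
U = ½kδ² = 0.5 × 90.994 × 58.5² = 1.557e+05 N·mm = 155.7 J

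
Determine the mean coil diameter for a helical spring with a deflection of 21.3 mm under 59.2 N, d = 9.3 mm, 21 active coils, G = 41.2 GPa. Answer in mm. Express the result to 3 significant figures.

Required rate k = F/δ = 59.2/21.3 = 2.7793 N/mm
D = (Gd⁴/(8N_a·k))^(1/3) = (41.2×10³·9.3⁴/(8·21·2.7793))^(1/3)
  = (660051)^(1/3) = 87.0681 mm

87.1 mm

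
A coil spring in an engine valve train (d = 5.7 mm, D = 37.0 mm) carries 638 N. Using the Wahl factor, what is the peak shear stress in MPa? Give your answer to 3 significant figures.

Spring index C = D/d = 37.0/5.7 = 6.4912
K_W = (4C−1)/(4C−4) + 0.615/C = 24.965/21.965 + 0.0947 = 1.2313
τ₀ = 8FD/(πd³) = 8·638·37.0/(π·5.7³) = 188848/581.8 = 324.59 MPa
τ_max = K·τ₀ = 1.2313 × 324.59 = 399.68 MPa

400 MPa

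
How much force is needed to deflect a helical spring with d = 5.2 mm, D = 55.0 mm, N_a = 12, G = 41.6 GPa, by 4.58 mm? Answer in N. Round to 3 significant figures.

8.72 N

k = Gd⁴/(8D³N_a) = (41.6×10³)(5.2⁴)/(8·55.0³·12) = 1.9044 N/mm
F = k·δ = 1.9044 × 4.58 = 8.7219 N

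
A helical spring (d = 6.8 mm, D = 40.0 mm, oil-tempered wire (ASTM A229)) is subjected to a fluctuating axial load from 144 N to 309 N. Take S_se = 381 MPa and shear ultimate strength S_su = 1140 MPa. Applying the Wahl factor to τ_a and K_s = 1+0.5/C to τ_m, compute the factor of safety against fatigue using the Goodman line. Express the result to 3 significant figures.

C = D/d = 40.0/6.8 = 5.8824; K_W = (4C−1)/(4C−4)+0.615/C = 1.2582; K_s = 1+0.5/C = 1.0850
F_a = (F_max−F_min)/2 = 82.5 N; F_m = (F_max+F_min)/2 = 226.5 N
τ_a = K_W·8F_aD/(πd³) = 1.2582 × 26.726 = 33.625 MPa
τ_m = K_s·8F_mD/(πd³) = 1.0850 × 73.374 = 79.611 MPa
Goodman: 1/n_f = τ_a/S_se + τ_m/S_su = 33.625/381 + 79.611/1140 = 0.08826 + 0.06983 = 0.15809
n_f = 1/0.15809 = 6.326

6.33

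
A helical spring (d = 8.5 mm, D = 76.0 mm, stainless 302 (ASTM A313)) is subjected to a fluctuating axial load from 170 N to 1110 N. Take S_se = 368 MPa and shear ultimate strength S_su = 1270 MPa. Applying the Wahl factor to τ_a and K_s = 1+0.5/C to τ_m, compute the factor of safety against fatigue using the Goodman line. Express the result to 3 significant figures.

1.57

C = D/d = 76.0/8.5 = 8.9412; K_W = (4C−1)/(4C−4)+0.615/C = 1.1632; K_s = 1+0.5/C = 1.0559
F_a = (F_max−F_min)/2 = 470 N; F_m = (F_max+F_min)/2 = 640 N
τ_a = K_W·8F_aD/(πd³) = 1.1632 × 148.11 = 172.29 MPa
τ_m = K_s·8F_mD/(πd³) = 1.0559 × 201.69 = 212.97 MPa
Goodman: 1/n_f = τ_a/S_se + τ_m/S_su = 172.29/368 + 212.97/1270 = 0.46818 + 0.16769 = 0.63587
n_f = 1/0.63587 = 1.573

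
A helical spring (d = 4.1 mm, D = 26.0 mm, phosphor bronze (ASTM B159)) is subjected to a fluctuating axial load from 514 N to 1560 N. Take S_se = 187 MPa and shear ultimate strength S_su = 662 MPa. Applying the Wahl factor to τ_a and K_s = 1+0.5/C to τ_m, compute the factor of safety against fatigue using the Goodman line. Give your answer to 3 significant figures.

0.202

C = D/d = 26.0/4.1 = 6.3415; K_W = (4C−1)/(4C−4)+0.615/C = 1.2374; K_s = 1+0.5/C = 1.0788
F_a = (F_max−F_min)/2 = 523 N; F_m = (F_max+F_min)/2 = 1037 N
τ_a = K_W·8F_aD/(πd³) = 1.2374 × 502.42 = 621.69 MPa
τ_m = K_s·8F_mD/(πd³) = 1.0788 × 996.19 = 1074.7 MPa
Goodman: 1/n_f = τ_a/S_se + τ_m/S_su = 621.69/187 + 1074.7/662 = 3.32452 + 1.62346 = 4.948
n_f = 1/4.948 = 0.2021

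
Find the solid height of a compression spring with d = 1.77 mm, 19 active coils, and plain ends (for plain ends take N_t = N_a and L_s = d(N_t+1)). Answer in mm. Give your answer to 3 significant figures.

35.4 mm

plain ends: N_t = N_a = 19
L_s = d·(N_t+1) = 1.77 × 20 = 35.4 mm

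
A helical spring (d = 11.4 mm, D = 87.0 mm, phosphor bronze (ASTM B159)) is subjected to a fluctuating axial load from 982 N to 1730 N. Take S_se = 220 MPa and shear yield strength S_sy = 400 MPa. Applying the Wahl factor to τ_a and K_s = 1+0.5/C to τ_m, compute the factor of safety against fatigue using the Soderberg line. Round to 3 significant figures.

1.19

C = D/d = 87.0/11.4 = 7.6316; K_W = (4C−1)/(4C−4)+0.615/C = 1.1937; K_s = 1+0.5/C = 1.0655
F_a = (F_max−F_min)/2 = 374 N; F_m = (F_max+F_min)/2 = 1356 N
τ_a = K_W·8F_aD/(πd³) = 1.1937 × 55.926 = 66.758 MPa
τ_m = K_s·8F_mD/(πd³) = 1.0655 × 202.77 = 216.06 MPa
Soderberg: 1/n_f = τ_a/S_se + τ_m/S_sy = 66.758/220 + 216.06/400 = 0.30345 + 0.54014 = 0.84358
n_f = 1/0.84358 = 1.185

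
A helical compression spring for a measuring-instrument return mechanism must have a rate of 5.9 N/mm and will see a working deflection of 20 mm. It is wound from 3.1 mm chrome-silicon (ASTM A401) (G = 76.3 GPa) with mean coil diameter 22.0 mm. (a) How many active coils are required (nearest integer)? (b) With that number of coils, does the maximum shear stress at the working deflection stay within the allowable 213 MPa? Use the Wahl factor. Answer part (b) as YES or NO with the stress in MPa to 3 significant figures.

N_a = Gd⁴/(8D³k) = (76.3×10³)(3.1⁴)/(8·22.0³·5.9) = 14.02 → N_a = 14
Actual rate k = Gd⁴/(8D³·14) = 5.9086 N/mm
Working load F = kδ = 5.9086·20 = 118.17 N
C = 22.0/3.1 = 7.0968; K_W = (4C−1)/(4C−4)+0.615/C = 1.2097
τ_max = K_W·8FD/(πd³) = 1.2097·222.23 = 268.82 MPa
τ_max > 213 MPa → exceeds allowable

(a) 14 coils; (b) NO, τ_max = 269 MPa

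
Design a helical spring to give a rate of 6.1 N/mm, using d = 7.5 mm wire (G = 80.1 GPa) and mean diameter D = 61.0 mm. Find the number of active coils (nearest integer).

N_a = Gd⁴/(8D³k) = (80.1×10³ × 7.5⁴)/(8 × 61.0³ × 6.1)
    = 2.53441e+08 / 1.10767e+07 = 22.88 → 23 coils

23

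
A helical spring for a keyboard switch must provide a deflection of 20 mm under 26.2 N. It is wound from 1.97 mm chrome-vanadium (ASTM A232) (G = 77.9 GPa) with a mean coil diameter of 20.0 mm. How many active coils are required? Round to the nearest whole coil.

Required rate k = F/δ = 26.2/20 = 1.31 N/mm
N_a = Gd⁴/(8D³k) = (77.9×10³ × 1.97⁴)/(8 × 20.0³ × 1.31)
    = 1.17328e+06 / 83840 = 13.99 → 14 coils

14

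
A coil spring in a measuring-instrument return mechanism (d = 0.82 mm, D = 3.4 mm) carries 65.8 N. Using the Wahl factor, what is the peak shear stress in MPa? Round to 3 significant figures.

1430 MPa

Spring index C = D/d = 3.4/0.82 = 4.1463
K_W = (4C−1)/(4C−4) + 0.615/C = 15.585/12.585 + 0.1483 = 1.3867
τ₀ = 8FD/(πd³) = 8·65.8·3.4/(π·0.82³) = 1789.76/1.7322 = 1033.2 MPa
τ_max = K·τ₀ = 1.3867 × 1033.2 = 1432.8 MPa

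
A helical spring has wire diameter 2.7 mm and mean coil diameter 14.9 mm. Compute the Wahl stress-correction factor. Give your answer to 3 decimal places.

C = D/d = 14.9/2.7 = 5.5185
K_W = (4C−1)/(4C−4) + 0.615/C = 21.074/18.074 + 0.1114 = 1.2774

1.277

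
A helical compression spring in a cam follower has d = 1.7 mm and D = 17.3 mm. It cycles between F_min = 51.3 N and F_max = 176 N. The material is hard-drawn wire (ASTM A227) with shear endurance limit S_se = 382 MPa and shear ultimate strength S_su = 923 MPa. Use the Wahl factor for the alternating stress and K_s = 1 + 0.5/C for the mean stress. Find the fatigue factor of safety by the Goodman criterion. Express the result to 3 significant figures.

C = D/d = 17.3/1.7 = 10.1765; K_W = (4C−1)/(4C−4)+0.615/C = 1.1422; K_s = 1+0.5/C = 1.0491
F_a = (F_max−F_min)/2 = 62.35 N; F_m = (F_max+F_min)/2 = 113.65 N
τ_a = K_W·8F_aD/(πd³) = 1.1422 × 559.08 = 638.56 MPa
τ_m = K_s·8F_mD/(πd³) = 1.0491 × 1019.1 = 1069.2 MPa
Goodman: 1/n_f = τ_a/S_se + τ_m/S_su = 638.56/382 + 1069.2/923 = 1.67163 + 1.15834 = 2.83
n_f = 1/2.83 = 0.3534

0.353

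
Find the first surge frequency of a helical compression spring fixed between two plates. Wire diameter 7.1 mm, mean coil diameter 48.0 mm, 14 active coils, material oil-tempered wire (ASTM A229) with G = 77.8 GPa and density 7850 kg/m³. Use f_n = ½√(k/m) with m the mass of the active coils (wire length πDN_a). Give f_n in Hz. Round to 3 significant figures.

78.0 Hz

k = Gd⁴/(8D³N_a) = (77.8×10³)(7.1⁴)/(8·48.0³·14) = 15.961 N/mm = 15961 N/m
Wire length L = πDN_a = π·48.0·14 = 2111.2 mm
m = ρ·(πd²/4)·L = 7850 × 39.592×10⁻⁶ m² × 2.1112 m = 0.65614 kg
f_n = ½√(k/m) = 0.5·√(15961/0.65614) = 0.5·√(24326) = 77.984 Hz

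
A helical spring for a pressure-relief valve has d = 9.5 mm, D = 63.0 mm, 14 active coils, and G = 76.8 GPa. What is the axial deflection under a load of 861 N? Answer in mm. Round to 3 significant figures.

38.5 mm

k = Gd⁴/(8D³N_a) = (76.8×10³)(9.5⁴)/(8·63.0³·14) = 22.337 N/mm
δ = F/k = 861 / 22.337 = 38.547 mm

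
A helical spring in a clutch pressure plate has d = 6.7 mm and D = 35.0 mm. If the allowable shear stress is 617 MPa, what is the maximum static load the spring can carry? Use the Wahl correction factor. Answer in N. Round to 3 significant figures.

1610 N

C = D/d = 35.0/6.7 = 5.2239
K_W = (4C−1)/(4C−4) + 0.615/C = 19.896/16.896 + 0.1177 = 1.2953
τ_max = K·8FD/(πd³) → F_max = τ_allow·πd³/(8DK)
F_max = 617·π·6.7³/(8·35.0·1.2953) = 5.8299e+05/362.68 = 1607.4 N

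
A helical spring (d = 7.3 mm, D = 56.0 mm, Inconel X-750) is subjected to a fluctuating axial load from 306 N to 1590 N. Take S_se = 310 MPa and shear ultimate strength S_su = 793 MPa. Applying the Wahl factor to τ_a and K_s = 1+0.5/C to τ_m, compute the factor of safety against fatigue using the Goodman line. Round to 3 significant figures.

C = D/d = 56.0/7.3 = 7.6712; K_W = (4C−1)/(4C−4)+0.615/C = 1.1926; K_s = 1+0.5/C = 1.0652
F_a = (F_max−F_min)/2 = 642 N; F_m = (F_max+F_min)/2 = 948 N
τ_a = K_W·8F_aD/(πd³) = 1.1926 × 235.34 = 280.66 MPa
τ_m = K_s·8F_mD/(πd³) = 1.0652 × 347.51 = 370.16 MPa
Goodman: 1/n_f = τ_a/S_se + τ_m/S_su = 280.66/310 + 370.16/793 = 0.90537 + 0.46679 = 1.3722
n_f = 1/1.3722 = 0.7288

0.729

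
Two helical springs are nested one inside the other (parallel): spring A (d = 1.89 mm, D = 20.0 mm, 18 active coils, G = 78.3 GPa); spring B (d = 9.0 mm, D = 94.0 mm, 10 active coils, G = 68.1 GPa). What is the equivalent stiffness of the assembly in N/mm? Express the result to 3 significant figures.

k_A = Gd⁴/(8D³N_a) = (78.3×10³)(1.89⁴)/(8·20.0³·18) = 0.86727 N/mm
k_B = Gd⁴/(8D³N_a) = (68.1×10³)(9.0⁴)/(8·94.0³·10) = 6.7242 N/mm
Parallel: k_eq = 0.86727 + 6.7242 = 7.5915 N/mm

7.59 N/mm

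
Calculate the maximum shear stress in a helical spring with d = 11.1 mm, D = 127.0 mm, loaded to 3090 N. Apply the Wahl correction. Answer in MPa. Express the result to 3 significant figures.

822 MPa

Spring index C = D/d = 127.0/11.1 = 11.4414
K_W = (4C−1)/(4C−4) + 0.615/C = 44.766/41.766 + 0.0538 = 1.1256
τ₀ = 8FD/(πd³) = 8·3090·127.0/(π·11.1³) = 3.13944e+06/4296.5 = 730.69 MPa
τ_max = K·τ₀ = 1.1256 × 730.69 = 822.45 MPa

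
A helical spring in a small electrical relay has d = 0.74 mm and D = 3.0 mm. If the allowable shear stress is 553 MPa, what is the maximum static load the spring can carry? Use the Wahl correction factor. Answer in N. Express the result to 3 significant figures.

21.0 N

C = D/d = 3.0/0.74 = 4.0541
K_W = (4C−1)/(4C−4) + 0.615/C = 15.216/12.216 + 0.1517 = 1.3973
τ_max = K·8FD/(πd³) → F_max = τ_allow·πd³/(8DK)
F_max = 553·π·0.74³/(8·3.0·1.3973) = 704/33.535 = 20.993 N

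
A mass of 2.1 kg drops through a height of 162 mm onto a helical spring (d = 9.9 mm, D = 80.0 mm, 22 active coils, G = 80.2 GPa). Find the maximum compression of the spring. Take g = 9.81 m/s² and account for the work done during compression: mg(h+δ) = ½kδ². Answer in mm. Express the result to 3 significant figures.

30.5 mm

k = Gd⁴/(8D³N_a) = (80.2×10³)(9.9⁴)/(8·80.0³·22) = 8.5493 N/mm
W = mg = 2.1 × 9.81 = 20.601 N
½kδ² − Wδ − Wh = 0 → δ = (W + √(W² + 2kWh))/k
δ = (20.601 + √(424.4 + 57064.5))/8.5493 = (20.601 + 239.77)/8.5493 = 30.455 mm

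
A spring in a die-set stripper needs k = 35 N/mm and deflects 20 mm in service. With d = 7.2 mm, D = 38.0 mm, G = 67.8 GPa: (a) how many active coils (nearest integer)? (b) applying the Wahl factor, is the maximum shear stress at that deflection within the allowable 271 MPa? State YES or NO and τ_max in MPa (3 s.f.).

(a) 12 coils; (b) YES, τ_max = 232 MPa

N_a = Gd⁴/(8D³k) = (67.8×10³)(7.2⁴)/(8·38.0³·35) = 11.86 → N_a = 12
Actual rate k = Gd⁴/(8D³·12) = 34.589 N/mm
Working load F = kδ = 34.589·20 = 691.78 N
C = 38.0/7.2 = 5.2778; K_W = (4C−1)/(4C−4)+0.615/C = 1.2919
τ_max = K_W·8FD/(πd³) = 1.2919·179.35 = 231.69 MPa
τ_max ≤ 271 MPa → acceptable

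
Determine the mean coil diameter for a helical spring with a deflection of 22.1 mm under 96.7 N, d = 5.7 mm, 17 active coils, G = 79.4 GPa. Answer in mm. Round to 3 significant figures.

Required rate k = F/δ = 96.7/22.1 = 4.3756 N/mm
D = (Gd⁴/(8N_a·k))^(1/3) = (79.4×10³·5.7⁴/(8·17·4.3756))^(1/3)
  = (140847)^(1/3) = 52.0294 mm

52.0 mm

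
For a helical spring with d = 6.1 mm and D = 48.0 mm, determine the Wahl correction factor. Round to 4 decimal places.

C = D/d = 48.0/6.1 = 7.8689
K_W = (4C−1)/(4C−4) + 0.615/C = 30.475/27.475 + 0.0782 = 1.1873

1.1873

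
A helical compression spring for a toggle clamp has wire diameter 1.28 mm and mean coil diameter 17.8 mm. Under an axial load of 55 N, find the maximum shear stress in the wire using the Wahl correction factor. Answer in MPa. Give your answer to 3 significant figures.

Spring index C = D/d = 17.8/1.28 = 13.9062
K_W = (4C−1)/(4C−4) + 0.615/C = 54.625/51.625 + 0.0442 = 1.1023
τ₀ = 8FD/(πd³) = 8·55·17.8/(π·1.28³) = 7832/6.5884 = 1188.8 MPa
τ_max = K·τ₀ = 1.1023 × 1188.8 = 1310.4 MPa

1310 MPa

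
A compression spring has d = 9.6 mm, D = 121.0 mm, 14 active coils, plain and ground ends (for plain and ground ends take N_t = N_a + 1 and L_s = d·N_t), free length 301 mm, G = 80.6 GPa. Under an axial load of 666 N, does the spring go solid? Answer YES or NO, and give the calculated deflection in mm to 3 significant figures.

YES, δ = 193 mm

k = Gd⁴/(8D³N_a) = (80.6×10³)(9.6⁴)/(8·121.0³·14) = 3.4502 N/mm
N_t = 15; L_s = 9.6·15 = 144 mm; δ_solid = L₀ − L_s = 301 − 144 = 157 mm
δ = F/k = 666/3.4502 = 193.03 mm
δ ≥ δ_solid → spring goes solid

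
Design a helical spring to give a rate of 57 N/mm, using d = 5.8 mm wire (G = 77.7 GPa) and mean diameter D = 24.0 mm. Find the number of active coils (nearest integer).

14

N_a = Gd⁴/(8D³k) = (77.7×10³ × 5.8⁴)/(8 × 24.0³ × 57)
    = 8.79292e+07 / 6.30374e+06 = 13.95 → 14 coils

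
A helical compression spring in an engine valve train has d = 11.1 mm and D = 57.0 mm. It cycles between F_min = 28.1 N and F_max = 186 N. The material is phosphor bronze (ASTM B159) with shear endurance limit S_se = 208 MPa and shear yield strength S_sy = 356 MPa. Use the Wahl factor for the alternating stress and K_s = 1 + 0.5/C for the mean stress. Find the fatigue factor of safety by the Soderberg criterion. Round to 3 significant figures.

11.4

C = D/d = 57.0/11.1 = 5.1351; K_W = (4C−1)/(4C−4)+0.615/C = 1.3011; K_s = 1+0.5/C = 1.0974
F_a = (F_max−F_min)/2 = 78.95 N; F_m = (F_max+F_min)/2 = 107.05 N
τ_a = K_W·8F_aD/(πd³) = 1.3011 × 8.3791 = 10.902 MPa
τ_m = K_s·8F_mD/(πd³) = 1.0974 × 11.361 = 12.468 MPa
Soderberg: 1/n_f = τ_a/S_se + τ_m/S_sy = 10.902/208 + 12.468/356 = 0.05242 + 0.03502 = 0.087437
n_f = 1/0.087437 = 11.44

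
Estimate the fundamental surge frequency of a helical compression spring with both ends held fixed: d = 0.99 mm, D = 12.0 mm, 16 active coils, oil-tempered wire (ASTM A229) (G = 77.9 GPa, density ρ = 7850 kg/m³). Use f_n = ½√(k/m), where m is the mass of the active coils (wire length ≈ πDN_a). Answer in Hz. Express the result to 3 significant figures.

k = Gd⁴/(8D³N_a) = (77.9×10³)(0.99⁴)/(8·12.0³·16) = 0.33832 N/mm = 338.32 N/m
Wire length L = πDN_a = π·12.0·16 = 603.19 mm
m = ρ·(πd²/4)·L = 7850 × 0.76977×10⁻⁶ m² × 0.60319 m = 0.0036449 kg
f_n = ½√(k/m) = 0.5·√(338.32/0.0036449) = 0.5·√(92820) = 152.33 Hz

152 Hz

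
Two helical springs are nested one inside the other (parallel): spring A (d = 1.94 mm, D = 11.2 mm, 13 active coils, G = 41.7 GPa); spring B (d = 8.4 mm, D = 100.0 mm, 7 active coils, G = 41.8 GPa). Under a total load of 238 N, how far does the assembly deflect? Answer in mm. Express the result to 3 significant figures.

k_A = Gd⁴/(8D³N_a) = (41.7×10³)(1.94⁴)/(8·11.2³·13) = 4.0426 N/mm
k_B = Gd⁴/(8D³N_a) = (41.8×10³)(8.4⁴)/(8·100.0³·7) = 3.7163 N/mm
Parallel: k_eq = 4.0426 + 3.7163 = 7.7588 N/mm
δ = F/k_eq = 238/7.7588 = 30.675 mm

30.7 mm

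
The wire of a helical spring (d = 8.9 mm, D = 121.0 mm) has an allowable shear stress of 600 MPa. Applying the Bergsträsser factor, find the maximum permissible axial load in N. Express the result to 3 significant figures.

C = D/d = 121.0/8.9 = 13.5955
K_B = (4C+2)/(4C−3) = 56.382/51.382 = 1.0973
τ_max = K·8FD/(πd³) → F_max = τ_allow·πd³/(8DK)
F_max = 600·π·8.9³/(8·121.0·1.0973) = 1.3288e+06/1062.2 = 1251 N

1250 N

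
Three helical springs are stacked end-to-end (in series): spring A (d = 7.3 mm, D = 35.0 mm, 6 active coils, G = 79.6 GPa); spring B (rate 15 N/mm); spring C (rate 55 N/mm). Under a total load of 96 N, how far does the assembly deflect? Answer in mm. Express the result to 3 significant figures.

9.02 mm

k_A = Gd⁴/(8D³N_a) = (79.6×10³)(7.3⁴)/(8·35.0³·6) = 109.84 N/mm
Series: 1/k_eq = 1/109.84 + 1/15 + 1/55 = 0.093953; k_eq = 10.644 N/mm
δ = F/k_eq = 96/10.644 = 9.0195 mm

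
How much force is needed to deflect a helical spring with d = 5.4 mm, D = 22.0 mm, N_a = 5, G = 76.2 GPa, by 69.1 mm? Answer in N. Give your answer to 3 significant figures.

10500 N

k = Gd⁴/(8D³N_a) = (76.2×10³)(5.4⁴)/(8·22.0³·5) = 152.13 N/mm
F = k·δ = 152.13 × 69.1 = 10512 N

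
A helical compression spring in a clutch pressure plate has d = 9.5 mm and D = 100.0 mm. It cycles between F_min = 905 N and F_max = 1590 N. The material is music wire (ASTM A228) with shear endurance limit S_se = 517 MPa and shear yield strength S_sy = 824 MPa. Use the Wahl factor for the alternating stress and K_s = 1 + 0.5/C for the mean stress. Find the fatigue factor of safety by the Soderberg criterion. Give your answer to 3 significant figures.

1.44

C = D/d = 100.0/9.5 = 10.5263; K_W = (4C−1)/(4C−4)+0.615/C = 1.1372; K_s = 1+0.5/C = 1.0475
F_a = (F_max−F_min)/2 = 342.5 N; F_m = (F_max+F_min)/2 = 1247.5 N
τ_a = K_W·8F_aD/(πd³) = 1.1372 × 101.73 = 115.68 MPa
τ_m = K_s·8F_mD/(πd³) = 1.0475 × 370.52 = 388.12 MPa
Soderberg: 1/n_f = τ_a/S_se + τ_m/S_sy = 115.68/517 + 388.12/824 = 0.22375 + 0.47102 = 0.69476
n_f = 1/0.69476 = 1.439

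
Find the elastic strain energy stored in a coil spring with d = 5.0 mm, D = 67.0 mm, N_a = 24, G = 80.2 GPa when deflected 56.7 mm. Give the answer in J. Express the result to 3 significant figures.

1.40 J

k = Gd⁴/(8D³N_a) = (80.2×10³)(5.0⁴)/(8·67.0³·24) = 0.86802 N/mm
U = ½kδ² = 0.5 × 0.86802 × 56.7² = 1395.3 N·mm = 1.3953 J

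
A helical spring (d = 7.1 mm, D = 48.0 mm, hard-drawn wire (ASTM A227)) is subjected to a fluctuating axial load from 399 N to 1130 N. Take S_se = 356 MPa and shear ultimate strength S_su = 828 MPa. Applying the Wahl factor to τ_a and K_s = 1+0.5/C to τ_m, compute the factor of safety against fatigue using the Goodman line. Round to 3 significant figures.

C = D/d = 48.0/7.1 = 6.7606; K_W = (4C−1)/(4C−4)+0.615/C = 1.2212; K_s = 1+0.5/C = 1.0740
F_a = (F_max−F_min)/2 = 365.5 N; F_m = (F_max+F_min)/2 = 764.5 N
τ_a = K_W·8F_aD/(πd³) = 1.2212 × 124.82 = 152.43 MPa
τ_m = K_s·8F_mD/(πd³) = 1.0740 × 261.09 = 280.4 MPa
Goodman: 1/n_f = τ_a/S_se + τ_m/S_su = 152.43/356 + 280.4/828 = 0.42817 + 0.33864 = 0.76681
n_f = 1/0.76681 = 1.304

1.30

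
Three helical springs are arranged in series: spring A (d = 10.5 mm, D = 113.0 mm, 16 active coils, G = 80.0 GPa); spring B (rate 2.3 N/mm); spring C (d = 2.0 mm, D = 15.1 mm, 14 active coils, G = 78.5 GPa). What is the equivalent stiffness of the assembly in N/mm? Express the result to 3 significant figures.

k_A = Gd⁴/(8D³N_a) = (80.0×10³)(10.5⁴)/(8·113.0³·16) = 5.265 N/mm
k_C = Gd⁴/(8D³N_a) = (78.5×10³)(2.0⁴)/(8·15.1³·14) = 3.2572 N/mm
Series: 1/k_eq = 1/5.265 + 1/2.3 + 1/3.2572 = 0.93173; k_eq = 1.0733 N/mm

1.07 N/mm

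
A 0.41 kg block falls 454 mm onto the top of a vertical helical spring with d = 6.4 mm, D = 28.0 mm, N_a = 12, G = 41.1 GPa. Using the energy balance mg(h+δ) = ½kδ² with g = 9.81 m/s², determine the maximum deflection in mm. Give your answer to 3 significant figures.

k = Gd⁴/(8D³N_a) = (41.1×10³)(6.4⁴)/(8·28.0³·12) = 32.72 N/mm
W = mg = 0.41 × 9.81 = 4.0221 N
½kδ² − Wδ − Wh = 0 → δ = (W + √(W² + 2kWh))/k
δ = (4.0221 + √(16.177 + 119496))/32.72 = (4.0221 + 345.71)/32.72 = 10.688 mm

10.7 mm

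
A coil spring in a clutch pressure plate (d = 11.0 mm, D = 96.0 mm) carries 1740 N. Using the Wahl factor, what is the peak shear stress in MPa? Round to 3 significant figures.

373 MPa

Spring index C = D/d = 96.0/11.0 = 8.7273
K_W = (4C−1)/(4C−4) + 0.615/C = 33.909/30.909 + 0.0705 = 1.1675
τ₀ = 8FD/(πd³) = 8·1740·96.0/(π·11.0³) = 1.33632e+06/4181.5 = 319.58 MPa
τ_max = K·τ₀ = 1.1675 × 319.58 = 373.12 MPa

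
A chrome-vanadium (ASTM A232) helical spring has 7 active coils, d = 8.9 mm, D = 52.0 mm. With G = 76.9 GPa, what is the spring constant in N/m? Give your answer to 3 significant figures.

61300 N/m

k = Gd⁴/(8D³N_a) = (76.9×10³ × 8.9⁴) / (8 × 52.0³ × 7)
  = 4.82488e+08 / 7.87405e+06 = 61.276 N/mm = 61276 N/m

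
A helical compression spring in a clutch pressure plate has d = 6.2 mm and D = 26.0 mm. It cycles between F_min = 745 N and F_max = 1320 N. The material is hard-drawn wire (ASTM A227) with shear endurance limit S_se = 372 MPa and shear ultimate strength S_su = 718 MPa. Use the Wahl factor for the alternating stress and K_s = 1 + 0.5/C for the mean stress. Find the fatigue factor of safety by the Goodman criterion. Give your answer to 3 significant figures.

C = D/d = 26.0/6.2 = 4.1935; K_W = (4C−1)/(4C−4)+0.615/C = 1.3815; K_s = 1+0.5/C = 1.1192
F_a = (F_max−F_min)/2 = 287.5 N; F_m = (F_max+F_min)/2 = 1032.5 N
τ_a = K_W·8F_aD/(πd³) = 1.3815 × 79.869 = 110.34 MPa
τ_m = K_s·8F_mD/(πd³) = 1.1192 × 286.83 = 321.03 MPa
Goodman: 1/n_f = τ_a/S_se + τ_m/S_su = 110.34/372 + 321.03/718 = 0.29661 + 0.44712 = 0.74373
n_f = 1/0.74373 = 1.345

1.34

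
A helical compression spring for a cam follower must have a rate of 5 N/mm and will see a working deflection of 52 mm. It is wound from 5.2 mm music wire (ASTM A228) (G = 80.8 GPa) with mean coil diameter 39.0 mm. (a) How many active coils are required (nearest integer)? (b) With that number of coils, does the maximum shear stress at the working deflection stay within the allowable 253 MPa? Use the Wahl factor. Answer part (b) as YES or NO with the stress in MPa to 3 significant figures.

(a) 25 coils; (b) YES, τ_max = 219 MPa

N_a = Gd⁴/(8D³k) = (80.8×10³)(5.2⁴)/(8·39.0³·5) = 24.9 → N_a = 25
Actual rate k = Gd⁴/(8D³·25) = 4.9797 N/mm
Working load F = kδ = 4.9797·52 = 258.94 N
C = 39.0/5.2 = 7.5000; K_W = (4C−1)/(4C−4)+0.615/C = 1.1974
τ_max = K_W·8FD/(πd³) = 1.1974·182.89 = 218.99 MPa
τ_max ≤ 253 MPa → acceptable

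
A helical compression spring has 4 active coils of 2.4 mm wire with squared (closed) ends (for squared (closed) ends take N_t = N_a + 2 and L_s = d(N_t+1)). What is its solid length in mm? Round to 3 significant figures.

16.8 mm

squared (closed) ends: N_t = N_a + 2 = 4 + 2 = 6
L_s = d·(N_t+1) = 2.4 × 7 = 16.8 mm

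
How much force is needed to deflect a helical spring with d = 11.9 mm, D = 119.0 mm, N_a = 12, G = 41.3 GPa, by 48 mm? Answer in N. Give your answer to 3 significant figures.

k = Gd⁴/(8D³N_a) = (41.3×10³)(11.9⁴)/(8·119.0³·12) = 5.1195 N/mm
F = k·δ = 5.1195 × 48 = 245.73 N

246 N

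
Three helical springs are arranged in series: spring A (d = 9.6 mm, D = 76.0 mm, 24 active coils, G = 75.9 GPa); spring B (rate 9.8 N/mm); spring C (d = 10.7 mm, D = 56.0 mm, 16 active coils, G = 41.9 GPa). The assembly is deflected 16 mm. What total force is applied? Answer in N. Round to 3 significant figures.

58.5 N

k_A = Gd⁴/(8D³N_a) = (75.9×10³)(9.6⁴)/(8·76.0³·24) = 7.6486 N/mm
k_C = Gd⁴/(8D³N_a) = (41.9×10³)(10.7⁴)/(8·56.0³·16) = 24.433 N/mm
Series: 1/k_eq = 1/7.6486 + 1/9.8 + 1/24.433 = 0.27371; k_eq = 3.6535 N/mm
F = k_eq·δ = 3.6535·16 = 58.456 N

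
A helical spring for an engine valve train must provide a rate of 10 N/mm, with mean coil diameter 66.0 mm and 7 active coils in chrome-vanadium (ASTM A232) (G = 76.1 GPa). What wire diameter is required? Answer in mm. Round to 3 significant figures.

6.78 mm

d = (8D³N_a·k / G)^(1/4) = (8·66.0³·7·10 / (76.1×10³))^0.25
  = (2115.6)^0.25 = 6.7820 mm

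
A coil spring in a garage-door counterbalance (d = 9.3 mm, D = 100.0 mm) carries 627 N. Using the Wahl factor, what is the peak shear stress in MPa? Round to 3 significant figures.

Spring index C = D/d = 100.0/9.3 = 10.7527
K_W = (4C−1)/(4C−4) + 0.615/C = 42.011/39.011 + 0.0572 = 1.1341
τ₀ = 8FD/(πd³) = 8·627·100.0/(π·9.3³) = 501600/2527 = 198.5 MPa
τ_max = K·τ₀ = 1.1341 × 198.5 = 225.12 MPa

225 MPa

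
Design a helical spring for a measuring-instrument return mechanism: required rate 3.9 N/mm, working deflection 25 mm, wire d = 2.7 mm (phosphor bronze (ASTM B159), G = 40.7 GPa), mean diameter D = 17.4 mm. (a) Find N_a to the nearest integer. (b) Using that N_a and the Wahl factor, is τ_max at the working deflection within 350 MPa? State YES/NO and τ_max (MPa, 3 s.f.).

N_a = Gd⁴/(8D³k) = (40.7×10³)(2.7⁴)/(8·17.4³·3.9) = 13.16 → N_a = 13
Actual rate k = Gd⁴/(8D³·13) = 3.9479 N/mm
Working load F = kδ = 3.9479·25 = 98.698 N
C = 17.4/2.7 = 6.4444; K_W = (4C−1)/(4C−4)+0.615/C = 1.2332
τ_max = K_W·8FD/(πd³) = 1.2332·222.18 = 273.99 MPa
τ_max ≤ 350 MPa → acceptable

(a) 13 coils; (b) YES, τ_max = 274 MPa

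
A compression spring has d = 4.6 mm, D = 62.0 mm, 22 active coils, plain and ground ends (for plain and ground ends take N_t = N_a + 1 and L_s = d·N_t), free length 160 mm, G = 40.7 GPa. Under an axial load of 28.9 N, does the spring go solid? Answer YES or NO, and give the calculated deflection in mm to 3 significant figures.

k = Gd⁴/(8D³N_a) = (40.7×10³)(4.6⁴)/(8·62.0³·22) = 0.43445 N/mm
N_t = 23; L_s = 4.6·23 = 105.8 mm; δ_solid = L₀ − L_s = 160 − 105.8 = 54.2 mm
δ = F/k = 28.9/0.43445 = 66.521 mm
δ ≥ δ_solid → spring goes solid

YES, δ = 66.5 mm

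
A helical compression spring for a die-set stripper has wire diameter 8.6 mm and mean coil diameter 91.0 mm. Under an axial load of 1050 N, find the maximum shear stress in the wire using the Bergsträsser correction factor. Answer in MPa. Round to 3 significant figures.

431 MPa

Spring index C = D/d = 91.0/8.6 = 10.5814
K_B = (4C+2)/(4C−3) = 44.326/39.326 = 1.1271
τ₀ = 8FD/(πd³) = 8·1050·91.0/(π·8.6³) = 764400/1998.2 = 382.54 MPa
τ_max = K·τ₀ = 1.1271 × 382.54 = 431.18 MPa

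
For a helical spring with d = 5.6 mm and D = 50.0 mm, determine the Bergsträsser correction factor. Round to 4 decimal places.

1.1528

C = D/d = 50.0/5.6 = 8.9286
K_B = (4C+2)/(4C−3) = 37.714/32.714 = 1.1528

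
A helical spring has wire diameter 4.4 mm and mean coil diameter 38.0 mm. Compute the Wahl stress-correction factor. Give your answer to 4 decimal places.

C = D/d = 38.0/4.4 = 8.6364
K_W = (4C−1)/(4C−4) + 0.615/C = 33.545/30.545 + 0.0712 = 1.1694

1.1694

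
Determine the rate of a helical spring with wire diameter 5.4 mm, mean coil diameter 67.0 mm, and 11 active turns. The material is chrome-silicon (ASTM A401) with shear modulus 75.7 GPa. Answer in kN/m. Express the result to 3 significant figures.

2.43 kN/m

k = Gd⁴/(8D³N_a) = (75.7×10³ × 5.4⁴) / (8 × 67.0³ × 11)
  = 6.43681e+07 / 2.64671e+07 = 2.432 N/mm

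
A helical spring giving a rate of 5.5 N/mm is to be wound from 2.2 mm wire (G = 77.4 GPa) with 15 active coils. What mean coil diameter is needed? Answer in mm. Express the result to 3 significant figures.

14.0 mm

D = (Gd⁴/(8N_a·k))^(1/3) = (77.4×10³·2.2⁴/(8·15·5.5))^(1/3)
  = (2747.18)^(1/3) = 14.0054 mm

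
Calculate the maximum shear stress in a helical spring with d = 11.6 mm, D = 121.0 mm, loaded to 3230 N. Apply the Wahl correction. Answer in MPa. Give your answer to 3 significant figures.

726 MPa

Spring index C = D/d = 121.0/11.6 = 10.4310
K_W = (4C−1)/(4C−4) + 0.615/C = 40.724/37.724 + 0.0590 = 1.1385
τ₀ = 8FD/(πd³) = 8·3230·121.0/(π·11.6³) = 3.12664e+06/4903.7 = 637.61 MPa
τ_max = K·τ₀ = 1.1385 × 637.61 = 725.91 MPa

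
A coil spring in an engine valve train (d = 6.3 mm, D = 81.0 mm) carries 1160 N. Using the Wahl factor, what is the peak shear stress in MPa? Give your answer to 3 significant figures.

1060 MPa

Spring index C = D/d = 81.0/6.3 = 12.8571
K_W = (4C−1)/(4C−4) + 0.615/C = 50.429/47.429 + 0.0478 = 1.1111
τ₀ = 8FD/(πd³) = 8·1160·81.0/(π·6.3³) = 751680/785.55 = 956.89 MPa
τ_max = K·τ₀ = 1.1111 × 956.89 = 1063.2 MPa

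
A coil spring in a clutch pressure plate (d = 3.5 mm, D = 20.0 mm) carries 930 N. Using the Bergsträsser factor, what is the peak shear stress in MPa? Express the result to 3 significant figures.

1380 MPa

Spring index C = D/d = 20.0/3.5 = 5.7143
K_B = (4C+2)/(4C−3) = 24.857/19.857 = 1.2518
τ₀ = 8FD/(πd³) = 8·930·20.0/(π·3.5³) = 148800/134.7 = 1104.7 MPa
τ_max = K·τ₀ = 1.2518 × 1104.7 = 1382.9 MPa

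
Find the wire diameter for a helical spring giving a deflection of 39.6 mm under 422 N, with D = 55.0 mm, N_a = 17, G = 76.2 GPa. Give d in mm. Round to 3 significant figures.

7.50 mm

Required rate k = F/δ = 422/39.6 = 10.657 N/mm
d = (8D³N_a·k / G)^(1/4) = (8·55.0³·17·10.657 / (76.2×10³))^0.25
  = (3164.4)^0.25 = 7.5002 mm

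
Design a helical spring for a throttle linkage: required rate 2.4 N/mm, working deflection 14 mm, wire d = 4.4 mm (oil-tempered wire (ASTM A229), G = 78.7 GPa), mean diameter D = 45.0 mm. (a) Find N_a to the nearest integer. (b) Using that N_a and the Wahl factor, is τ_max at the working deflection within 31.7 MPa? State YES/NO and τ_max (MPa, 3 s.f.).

N_a = Gd⁴/(8D³k) = (78.7×10³)(4.4⁴)/(8·45.0³·2.4) = 16.86 → N_a = 17
Actual rate k = Gd⁴/(8D³·17) = 2.3802 N/mm
Working load F = kδ = 2.3802·14 = 33.322 N
C = 45.0/4.4 = 10.2273; K_W = (4C−1)/(4C−4)+0.615/C = 1.1414
τ_max = K_W·8FD/(πd³) = 1.1414·44.826 = 51.165 MPa
τ_max > 31.7 MPa → exceeds allowable

(a) 17 coils; (b) NO, τ_max = 51.2 MPa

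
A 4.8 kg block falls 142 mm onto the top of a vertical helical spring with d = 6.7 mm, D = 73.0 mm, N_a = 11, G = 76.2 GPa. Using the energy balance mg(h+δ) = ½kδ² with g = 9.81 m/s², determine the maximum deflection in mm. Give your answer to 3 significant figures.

66.1 mm

k = Gd⁴/(8D³N_a) = (76.2×10³)(6.7⁴)/(8·73.0³·11) = 4.4854 N/mm
W = mg = 4.8 × 9.81 = 47.088 N
½kδ² − Wδ − Wh = 0 → δ = (W + √(W² + 2kWh))/k
δ = (47.088 + √(2217.3 + 59983.5))/4.4854 = (47.088 + 249.4)/4.4854 = 66.101 mm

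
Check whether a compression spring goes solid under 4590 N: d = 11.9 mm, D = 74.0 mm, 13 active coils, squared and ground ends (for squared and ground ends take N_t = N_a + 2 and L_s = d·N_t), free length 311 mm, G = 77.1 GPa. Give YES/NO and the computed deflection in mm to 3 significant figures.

k = Gd⁴/(8D³N_a) = (77.1×10³)(11.9⁴)/(8·74.0³·13) = 36.687 N/mm
N_t = 15; L_s = 11.9·15 = 178.5 mm; δ_solid = L₀ − L_s = 311 − 178.5 = 132.5 mm
δ = F/k = 4590/36.687 = 125.11 mm
δ < δ_solid → spring does not go solid

NO, δ = 125 mm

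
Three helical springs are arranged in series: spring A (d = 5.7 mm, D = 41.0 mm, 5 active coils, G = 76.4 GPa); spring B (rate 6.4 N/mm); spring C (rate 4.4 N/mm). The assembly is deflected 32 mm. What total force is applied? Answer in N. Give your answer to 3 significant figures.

k_A = Gd⁴/(8D³N_a) = (76.4×10³)(5.7⁴)/(8·41.0³·5) = 29.254 N/mm
Series: 1/k_eq = 1/29.254 + 1/6.4 + 1/4.4 = 0.41771; k_eq = 2.394 N/mm
F = k_eq·δ = 2.394·32 = 76.609 N

76.6 N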